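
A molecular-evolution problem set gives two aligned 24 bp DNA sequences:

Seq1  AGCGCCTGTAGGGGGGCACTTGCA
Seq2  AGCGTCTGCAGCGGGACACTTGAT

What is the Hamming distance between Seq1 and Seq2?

6

Differing sites — 5:C/T; 9:T/C; 12:G/C; 16:G/A; 23:C/A; 24:A/T.
That gives 6 mismatches out of 24 aligned sites, so the Hamming distance is 6.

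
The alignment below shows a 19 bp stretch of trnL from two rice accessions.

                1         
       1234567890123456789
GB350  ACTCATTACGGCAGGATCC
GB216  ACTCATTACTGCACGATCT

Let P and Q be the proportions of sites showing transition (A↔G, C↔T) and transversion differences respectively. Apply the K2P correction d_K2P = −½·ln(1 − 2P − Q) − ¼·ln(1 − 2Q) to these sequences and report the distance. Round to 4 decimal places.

The sequences differ at positions 10 (G/T, transversion), 14 (G/C, transversion), 19 (C/T, transition).
Of the 3 differences, 1 transition and 2 transversions over 19 sites: P = 1/19 = 0.052632, Q = 2/19 = 0.105263.
d = −0.5·ln(0.789473) − 0.25·ln(0.789474) = −0.5·(-0.236390) − 0.25·(-0.236388) = 0.1773.

0.1773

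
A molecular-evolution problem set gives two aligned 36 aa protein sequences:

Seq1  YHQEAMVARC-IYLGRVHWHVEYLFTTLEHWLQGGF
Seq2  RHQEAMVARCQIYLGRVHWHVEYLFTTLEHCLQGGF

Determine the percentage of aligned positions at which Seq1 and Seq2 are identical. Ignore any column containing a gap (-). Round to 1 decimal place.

Excluding the 1 gap column leaves 35 comparable sites.
Mismatches occur at site 1 (Y↔R), site 31 (W↔C).
33 of the 35 comparable sites match, so the percent identity is 33/35 × 100 = 94.3%.

94.3%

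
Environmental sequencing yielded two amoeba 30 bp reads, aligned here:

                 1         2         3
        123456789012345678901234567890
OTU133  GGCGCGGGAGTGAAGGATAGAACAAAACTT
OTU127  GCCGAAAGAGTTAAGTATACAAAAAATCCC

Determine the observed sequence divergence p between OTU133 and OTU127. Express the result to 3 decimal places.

0.367

The sequences differ at positions 2 (G/C), 5 (C/A), 6 (G/A), 7 (G/A), 12 (G/T), 16 (G/T), 20 (G/C), 23 (C/A), 27 (A/T), 29 (T/C), 30 (T/C).
There are 11 differences over 30 sites, so p = 11/30 = 0.367.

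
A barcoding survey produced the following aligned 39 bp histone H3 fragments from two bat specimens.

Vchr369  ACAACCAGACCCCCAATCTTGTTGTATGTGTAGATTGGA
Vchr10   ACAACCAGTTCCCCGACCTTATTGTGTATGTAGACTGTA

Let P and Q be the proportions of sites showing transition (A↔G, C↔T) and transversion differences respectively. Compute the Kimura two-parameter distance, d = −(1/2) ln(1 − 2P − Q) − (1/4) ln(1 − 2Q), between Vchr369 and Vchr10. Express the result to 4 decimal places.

0.2911

The sequences differ at positions 9 (A/T, transversion), 10 (C/T, transition), 15 (A/G, transition), 17 (T/C, transition), 21 (G/A, transition), 26 (A/G, transition), 28 (G/A, transition), 35 (T/C, transition), 38 (G/T, transversion).
Of the 9 differences, 7 transitions and 2 transversions over 39 sites: P = 7/39 = 0.179487, Q = 2/39 = 0.051282.
d = −0.5·ln(0.589744) − 0.25·ln(0.897436) = −0.5·(-0.528067) − 0.25·(-0.108213) = 0.2911.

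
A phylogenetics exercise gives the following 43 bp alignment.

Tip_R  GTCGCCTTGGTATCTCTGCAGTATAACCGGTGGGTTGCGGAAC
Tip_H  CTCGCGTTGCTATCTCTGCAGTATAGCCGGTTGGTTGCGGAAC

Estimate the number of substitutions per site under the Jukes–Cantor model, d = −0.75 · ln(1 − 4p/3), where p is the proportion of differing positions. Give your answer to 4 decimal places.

0.1263

Mismatches occur at site 1 (G/C), site 6 (C/G), site 10 (G/C), site 26 (A/G), site 32 (G/T).
p = 5/43 = 0.116279.
d = −0.75 · ln(1 − (4/3)·0.116279) = −0.75 · ln(0.844961) = −0.75 · (-0.168465) = 0.1263.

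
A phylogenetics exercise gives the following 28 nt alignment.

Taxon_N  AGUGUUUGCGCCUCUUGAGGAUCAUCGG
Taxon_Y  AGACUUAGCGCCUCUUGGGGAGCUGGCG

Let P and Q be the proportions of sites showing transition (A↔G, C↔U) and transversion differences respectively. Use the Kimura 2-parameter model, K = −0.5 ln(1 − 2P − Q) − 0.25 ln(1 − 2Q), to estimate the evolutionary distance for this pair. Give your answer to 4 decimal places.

0.4327

Differing sites — 3:U/A (Tv); 4:G/C (Tv); 7:U/A (Tv); 18:A/G (Ti); 22:U/G (Tv); 24:A/U (Tv); 25:U/G (Tv); 26:C/G (Tv); 27:G/C (Tv).
Of the 9 differences, 1 transition and 8 transversions over 28 sites: P = 1/28 = 0.035714, Q = 8/28 = 0.285714.
d = −0.5·ln(0.642858) − 0.25·ln(0.428572) = −0.5·(-0.441831) − 0.25·(-0.847297) = 0.4327.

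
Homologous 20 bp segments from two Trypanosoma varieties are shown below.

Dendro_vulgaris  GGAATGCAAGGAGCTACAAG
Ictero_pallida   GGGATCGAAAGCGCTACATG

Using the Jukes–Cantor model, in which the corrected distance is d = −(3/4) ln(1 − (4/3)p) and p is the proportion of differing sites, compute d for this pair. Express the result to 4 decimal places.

0.3831

Mismatches occur at site 3 (A/G), site 6 (G/C), site 7 (C/G), site 10 (G/A), site 12 (A/C), site 19 (A/T).
p = 6/20 = 0.300000.
d = −0.75 · ln(1 − (4/3)·0.300000) = −0.75 · ln(0.600000) = −0.75 · (-0.510826) = 0.3831.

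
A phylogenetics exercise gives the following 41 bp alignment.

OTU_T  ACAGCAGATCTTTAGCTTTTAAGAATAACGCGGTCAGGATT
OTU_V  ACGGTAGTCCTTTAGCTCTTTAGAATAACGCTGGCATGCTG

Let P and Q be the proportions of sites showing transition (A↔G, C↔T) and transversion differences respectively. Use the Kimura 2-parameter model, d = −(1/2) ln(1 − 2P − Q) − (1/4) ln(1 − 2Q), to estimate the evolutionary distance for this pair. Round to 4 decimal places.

0.3322

The sequences differ at positions 3 (A/G, transition), 5 (C/T, transition), 8 (A/T, transversion), 9 (T/C, transition), 18 (T/C, transition), 21 (A/T, transversion), 32 (G/T, transversion), 34 (T/G, transversion), 37 (G/T, transversion), 39 (A/C, transversion), 41 (T/G, transversion).
Of the 11 differences, 4 transitions and 7 transversions over 41 sites: P = 4/41 = 0.097561, Q = 7/41 = 0.170732.
d = −0.5·ln(0.634146) − 0.25·ln(0.658536) = −0.5·(-0.455476) − 0.25·(-0.417736) = 0.3322.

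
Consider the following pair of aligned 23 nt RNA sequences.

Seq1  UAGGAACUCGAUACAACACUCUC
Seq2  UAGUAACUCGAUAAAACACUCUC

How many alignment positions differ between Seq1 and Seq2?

Differing sites — 4:G/U; 14:C/A.
That gives 2 mismatches out of 23 aligned sites, so the Hamming distance is 2.

2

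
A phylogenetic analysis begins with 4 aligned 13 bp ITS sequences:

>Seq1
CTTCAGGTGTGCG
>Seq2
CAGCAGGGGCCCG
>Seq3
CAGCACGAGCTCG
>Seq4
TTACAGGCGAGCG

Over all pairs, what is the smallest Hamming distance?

Pairwise Hamming distances:
  Seq1 vs Seq2: 5
  Seq1 vs Seq3: 6
  Seq1 vs Seq4: 4
  Seq2 vs Seq3: 3
  Seq2 vs Seq4: 6
  Seq3 vs Seq4: 7
The smallest is 3, between Seq2 and Seq3.

3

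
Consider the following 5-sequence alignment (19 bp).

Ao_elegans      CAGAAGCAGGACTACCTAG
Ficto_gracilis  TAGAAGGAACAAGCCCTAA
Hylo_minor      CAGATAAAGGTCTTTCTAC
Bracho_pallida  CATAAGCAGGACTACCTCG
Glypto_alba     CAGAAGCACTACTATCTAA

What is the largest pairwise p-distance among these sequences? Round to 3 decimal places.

0.632

Pairwise Hamming distances:
  Ao_elegans vs Ficto_gracilis: 8
  Ao_elegans vs Hylo_minor: 7
  Ao_elegans vs Bracho_pallida: 2
  Ao_elegans vs Glypto_alba: 4
  Ficto_gracilis vs Hylo_minor: 12
  Ficto_gracilis vs Bracho_pallida: 10
  Ficto_gracilis vs Glypto_alba: 8
  Hylo_minor vs Bracho_pallida: 9
  Hylo_minor vs Glypto_alba: 8
  Bracho_pallida vs Glypto_alba: 6
The largest is 12 mismatches, between Ficto_gracilis and Hylo_minor; p = 12/19 = 0.632.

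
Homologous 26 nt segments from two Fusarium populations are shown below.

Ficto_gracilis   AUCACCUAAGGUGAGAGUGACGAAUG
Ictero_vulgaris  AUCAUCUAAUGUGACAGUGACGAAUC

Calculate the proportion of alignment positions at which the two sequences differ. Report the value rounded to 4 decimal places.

Mismatches occur at site 5 (C↔U), site 10 (G↔U), site 15 (G↔C), site 26 (G↔C).
There are 4 differences over 26 sites, so p = 4/26 = 0.1538.

0.1538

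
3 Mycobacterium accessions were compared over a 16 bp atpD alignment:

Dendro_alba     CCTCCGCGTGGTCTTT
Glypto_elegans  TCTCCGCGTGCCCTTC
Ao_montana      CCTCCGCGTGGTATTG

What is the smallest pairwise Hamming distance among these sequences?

Pairwise Hamming distances:
  Dendro_alba vs Glypto_elegans: 4
  Dendro_alba vs Ao_montana: 2
  Glypto_elegans vs Ao_montana: 5
The smallest is 2, between Dendro_alba and Ao_montana.

2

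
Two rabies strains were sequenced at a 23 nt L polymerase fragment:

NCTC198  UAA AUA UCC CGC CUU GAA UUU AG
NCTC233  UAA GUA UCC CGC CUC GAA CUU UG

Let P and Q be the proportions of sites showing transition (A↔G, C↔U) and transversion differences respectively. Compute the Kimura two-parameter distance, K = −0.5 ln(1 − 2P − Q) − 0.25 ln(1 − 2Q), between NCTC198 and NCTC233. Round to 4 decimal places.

The sequences differ at positions 4 (A/G, transition), 15 (U/C, transition), 19 (U/C, transition), 22 (A/U, transversion).
Of the 4 differences, 3 transitions and 1 transversion over 23 sites: P = 3/23 = 0.130435, Q = 1/23 = 0.043478.
d = −0.5·ln(0.695652) − 0.25·ln(0.913044) = −0.5·(-0.362906) − 0.25·(-0.090971) = 0.2042.

0.2042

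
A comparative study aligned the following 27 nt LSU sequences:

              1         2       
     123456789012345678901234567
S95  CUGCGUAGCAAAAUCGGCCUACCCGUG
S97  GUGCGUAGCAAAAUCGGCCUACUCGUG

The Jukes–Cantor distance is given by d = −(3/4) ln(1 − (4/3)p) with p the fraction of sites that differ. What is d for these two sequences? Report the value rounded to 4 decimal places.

Differing sites — 1:C/G; 23:C/U.
p = 2/27 = 0.074074.
d = −0.75 · ln(1 − (4/3)·0.074074) = −0.75 · ln(0.901235) = −0.75 · (-0.103989) = 0.0780.

0.0780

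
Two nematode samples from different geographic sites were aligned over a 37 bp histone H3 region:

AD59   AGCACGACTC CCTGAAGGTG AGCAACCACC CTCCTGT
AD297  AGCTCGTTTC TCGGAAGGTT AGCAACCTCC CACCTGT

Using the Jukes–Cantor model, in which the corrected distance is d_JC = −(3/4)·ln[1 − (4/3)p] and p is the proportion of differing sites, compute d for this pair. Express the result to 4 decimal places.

The sequences differ at positions 4 (A/T), 7 (A/T), 8 (C/T), 11 (C/T), 13 (T/G), 20 (G/T), 28 (A/T), 32 (T/A).
p = 8/37 = 0.216216.
d = −0.75 · ln(1 − (4/3)·0.216216) = −0.75 · ln(0.711712) = −0.75 · (-0.340082) = 0.2551.

0.2551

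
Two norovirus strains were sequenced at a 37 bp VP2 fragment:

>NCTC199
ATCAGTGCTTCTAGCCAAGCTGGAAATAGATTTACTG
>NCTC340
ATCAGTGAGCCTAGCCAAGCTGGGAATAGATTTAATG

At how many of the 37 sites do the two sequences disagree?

5

Differing sites — 8:C/A; 9:T/G; 10:T/C; 24:A/G; 35:C/A.
That gives 5 mismatches out of 37 aligned sites, so the Hamming distance is 5.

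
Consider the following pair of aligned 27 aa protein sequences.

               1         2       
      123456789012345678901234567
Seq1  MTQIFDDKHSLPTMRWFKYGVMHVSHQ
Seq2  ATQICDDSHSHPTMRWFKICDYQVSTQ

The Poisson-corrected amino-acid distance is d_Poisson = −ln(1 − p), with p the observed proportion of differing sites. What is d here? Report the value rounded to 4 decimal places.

0.4626

The sequences differ at positions 1 (M/A), 5 (F/C), 8 (K/S), 11 (L/H), 19 (Y/I), 20 (G/C), 21 (V/D), 22 (M/Y), 23 (H/Q), 26 (H/T).
p = 10/27 = 0.370370.
d = −ln(1 − 0.370370) = −ln(0.629630) = 0.4626.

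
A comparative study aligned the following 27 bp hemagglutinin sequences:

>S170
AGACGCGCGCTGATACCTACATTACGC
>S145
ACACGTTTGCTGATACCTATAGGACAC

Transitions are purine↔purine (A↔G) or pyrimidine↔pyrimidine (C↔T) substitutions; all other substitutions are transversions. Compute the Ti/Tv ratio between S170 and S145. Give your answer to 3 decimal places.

1.000

The sequences differ at positions 2 (G/C, transversion), 6 (C/T, transition), 7 (G/T, transversion), 8 (C/T, transition), 20 (C/T, transition), 22 (T/G, transversion), 23 (T/G, transversion), 26 (G/A, transition).
Of the 8 differences, 4 transitions and 4 transversions, so Ti/Tv = 4/4 = 1.000.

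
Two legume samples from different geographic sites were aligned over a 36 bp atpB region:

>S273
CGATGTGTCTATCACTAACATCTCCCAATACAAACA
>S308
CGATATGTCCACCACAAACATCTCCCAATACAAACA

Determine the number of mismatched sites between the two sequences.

4

The sequences differ at positions 5 (G/A), 10 (T/C), 12 (T/C), 16 (T/A).
That gives 4 mismatches out of 36 aligned sites, so the Hamming distance is 4.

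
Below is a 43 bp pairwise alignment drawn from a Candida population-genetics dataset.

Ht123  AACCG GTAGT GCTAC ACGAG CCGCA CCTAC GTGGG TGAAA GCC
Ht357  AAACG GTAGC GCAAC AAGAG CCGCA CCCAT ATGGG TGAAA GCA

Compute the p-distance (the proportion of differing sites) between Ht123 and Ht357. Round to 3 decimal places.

0.186

Differing sites — 3:C/A; 10:T/C; 13:T/A; 17:C/A; 28:T/C; 30:C/T; 31:G/A; 43:C/A.
There are 8 differences over 43 sites, so p = 8/43 = 0.186.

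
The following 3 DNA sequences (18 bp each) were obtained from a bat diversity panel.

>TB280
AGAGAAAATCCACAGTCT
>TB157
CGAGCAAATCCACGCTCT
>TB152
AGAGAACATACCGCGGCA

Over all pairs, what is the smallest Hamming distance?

Pairwise Hamming distances:
  TB280 vs TB157: 4
  TB280 vs TB152: 7
  TB157 vs TB152: 10
The smallest is 4, between TB280 and TB157.

4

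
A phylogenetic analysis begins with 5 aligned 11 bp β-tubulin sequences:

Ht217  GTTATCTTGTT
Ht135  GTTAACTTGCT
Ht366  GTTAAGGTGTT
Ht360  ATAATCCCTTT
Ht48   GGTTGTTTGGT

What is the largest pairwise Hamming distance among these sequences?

10

Pairwise Hamming distances:
  Ht217 vs Ht135: 2
  Ht217 vs Ht366: 3
  Ht217 vs Ht360: 5
  Ht217 vs Ht48: 5
  Ht135 vs Ht366: 3
  Ht135 vs Ht360: 7
  Ht135 vs Ht48: 5
  Ht366 vs Ht360: 7
  Ht366 vs Ht48: 6
  Ht360 vs Ht48: 10
The largest is 10, between Ht360 and Ht48.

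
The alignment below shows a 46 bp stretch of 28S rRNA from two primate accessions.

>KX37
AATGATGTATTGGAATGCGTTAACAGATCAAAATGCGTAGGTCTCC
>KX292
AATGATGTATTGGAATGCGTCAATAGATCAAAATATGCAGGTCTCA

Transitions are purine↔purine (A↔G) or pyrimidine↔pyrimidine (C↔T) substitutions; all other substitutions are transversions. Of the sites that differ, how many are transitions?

5

Mismatches occur at site 21 (T↔C, transition), site 24 (C↔T, transition), site 35 (G↔A, transition), site 36 (C↔T, transition), site 38 (T↔C, transition), site 46 (C↔A, transversion).
Of the 6 differences, 5 transitions and 1 transversion, so the answer is 5.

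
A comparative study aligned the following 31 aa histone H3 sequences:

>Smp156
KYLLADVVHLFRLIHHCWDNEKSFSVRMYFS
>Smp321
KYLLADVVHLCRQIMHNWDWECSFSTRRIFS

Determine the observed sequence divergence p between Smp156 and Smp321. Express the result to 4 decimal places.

Mismatches occur at site 11 (F↔C), site 13 (L↔Q), site 15 (H↔M), site 17 (C↔N), site 20 (N↔W), site 22 (K↔C), site 26 (V↔T), site 28 (M↔R), site 29 (Y↔I).
There are 9 differences over 31 sites, so p = 9/31 = 0.2903.

0.2903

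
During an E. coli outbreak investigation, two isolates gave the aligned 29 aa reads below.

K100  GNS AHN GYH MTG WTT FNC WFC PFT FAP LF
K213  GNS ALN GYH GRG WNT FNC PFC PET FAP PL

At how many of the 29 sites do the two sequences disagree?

8

The sequences differ at positions 5 (H/L), 10 (M/G), 11 (T/R), 14 (T/N), 19 (W/P), 23 (F/E), 28 (L/P), 29 (F/L).
That gives 8 mismatches out of 29 aligned sites, so the Hamming distance is 8.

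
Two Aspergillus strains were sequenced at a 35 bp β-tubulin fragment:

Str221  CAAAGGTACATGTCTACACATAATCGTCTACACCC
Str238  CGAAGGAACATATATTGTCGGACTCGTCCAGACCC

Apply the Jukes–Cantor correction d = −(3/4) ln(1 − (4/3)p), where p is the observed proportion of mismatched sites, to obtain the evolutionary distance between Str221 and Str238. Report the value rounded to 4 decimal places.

0.4582

Differing sites — 2:A/G; 7:T/A; 12:G/A; 14:C/A; 16:A/T; 17:C/G; 18:A/T; 20:A/G; 21:T/G; 23:A/C; 29:T/C; 31:C/G.
p = 12/35 = 0.342857.
d = −0.75 · ln(1 − (4/3)·0.342857) = −0.75 · ln(0.542857) = −0.75 · (-0.610909) = 0.4582.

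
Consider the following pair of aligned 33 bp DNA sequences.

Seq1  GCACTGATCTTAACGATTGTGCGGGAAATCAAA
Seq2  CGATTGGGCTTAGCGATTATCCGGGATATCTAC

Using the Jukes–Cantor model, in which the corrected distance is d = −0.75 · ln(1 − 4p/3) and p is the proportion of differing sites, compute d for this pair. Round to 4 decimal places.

0.4408

Mismatches occur at site 1 (G↔C), site 2 (C↔G), site 4 (C↔T), site 7 (A↔G), site 8 (T↔G), site 13 (A↔G), site 19 (G↔A), site 21 (G↔C), site 27 (A↔T), site 31 (A↔T), site 33 (A↔C).
p = 11/33 = 0.333333.
d = −0.75 · ln(1 − (4/3)·0.333333) = −0.75 · ln(0.555556) = −0.75 · (-0.587786) = 0.4408.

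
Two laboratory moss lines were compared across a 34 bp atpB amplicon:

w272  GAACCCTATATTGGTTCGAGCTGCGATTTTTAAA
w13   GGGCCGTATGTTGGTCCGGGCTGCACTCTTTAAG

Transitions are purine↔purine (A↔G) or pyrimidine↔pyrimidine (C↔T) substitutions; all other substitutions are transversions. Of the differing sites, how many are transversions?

2

Mismatches occur at site 2 (A/G, transition), site 3 (A/G, transition), site 6 (C/G, transversion), site 10 (A/G, transition), site 16 (T/C, transition), site 19 (A/G, transition), site 25 (G/A, transition), site 26 (A/C, transversion), site 28 (T/C, transition), site 34 (A/G, transition).
Of the 10 differences, 8 transitions and 2 transversions, so the answer is 2.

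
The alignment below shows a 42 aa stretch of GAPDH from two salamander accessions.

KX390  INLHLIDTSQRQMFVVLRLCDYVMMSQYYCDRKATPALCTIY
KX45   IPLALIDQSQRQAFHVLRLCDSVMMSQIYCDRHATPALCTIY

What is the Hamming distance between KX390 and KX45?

8

Mismatches occur at site 2 (N/P), site 4 (H/A), site 8 (T/Q), site 13 (M/A), site 15 (V/H), site 22 (Y/S), site 28 (Y/I), site 33 (K/H).
That gives 8 mismatches out of 42 aligned sites, so the Hamming distance is 8.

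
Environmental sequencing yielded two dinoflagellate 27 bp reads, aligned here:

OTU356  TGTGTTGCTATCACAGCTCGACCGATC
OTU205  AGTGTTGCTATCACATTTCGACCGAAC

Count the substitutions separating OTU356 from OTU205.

4

Mismatches occur at site 1 (T→A), site 16 (G→T), site 17 (C→T), site 26 (T→A).
That gives 4 mismatches out of 27 aligned sites, so the Hamming distance is 4.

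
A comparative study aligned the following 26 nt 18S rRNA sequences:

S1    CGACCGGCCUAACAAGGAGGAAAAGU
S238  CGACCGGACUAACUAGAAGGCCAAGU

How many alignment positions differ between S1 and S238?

The sequences differ at positions 8 (C/A), 14 (A/U), 17 (G/A), 21 (A/C), 22 (A/C).
That gives 5 mismatches out of 26 aligned sites, so the Hamming distance is 5.

5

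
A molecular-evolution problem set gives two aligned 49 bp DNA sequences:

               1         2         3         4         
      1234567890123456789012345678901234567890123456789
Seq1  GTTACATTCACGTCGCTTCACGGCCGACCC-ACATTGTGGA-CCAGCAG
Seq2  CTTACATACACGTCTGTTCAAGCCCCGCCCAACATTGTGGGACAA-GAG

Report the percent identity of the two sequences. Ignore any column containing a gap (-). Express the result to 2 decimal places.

Excluding the 3 gap columns leaves 46 comparable sites.
Mismatches occur at site 1 (G↔C), site 8 (T↔A), site 15 (G↔T), site 16 (C↔G), site 21 (C↔A), site 23 (G↔C), site 26 (G↔C), site 27 (A↔G), site 41 (A↔G), site 44 (C↔A), site 47 (C↔G).
35 of the 46 comparable sites match, so the percent identity is 35/46 × 100 = 76.09%.

76.09%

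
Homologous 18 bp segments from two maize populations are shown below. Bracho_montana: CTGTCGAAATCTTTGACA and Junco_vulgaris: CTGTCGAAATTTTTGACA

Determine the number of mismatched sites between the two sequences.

1

The sequences differ at position 11 (C/T).
That gives 1 mismatch out of 18 aligned sites, so the Hamming distance is 1.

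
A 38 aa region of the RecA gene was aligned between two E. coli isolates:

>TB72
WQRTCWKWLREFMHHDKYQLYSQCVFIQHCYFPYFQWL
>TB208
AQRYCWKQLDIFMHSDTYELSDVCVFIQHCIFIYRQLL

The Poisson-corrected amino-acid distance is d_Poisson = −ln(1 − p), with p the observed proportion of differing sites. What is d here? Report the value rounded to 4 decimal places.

Mismatches occur at site 1 (W→A), site 4 (T→Y), site 8 (W→Q), site 10 (R→D), site 11 (E→I), site 15 (H→S), site 17 (K→T), site 19 (Q→E), site 21 (Y→S), site 22 (S→D), site 23 (Q→V), site 31 (Y→I), site 33 (P→I), site 35 (F→R), site 37 (W→L).
p = 15/38 = 0.394737.
d = −ln(1 − 0.394737) = −ln(0.605263) = 0.5021.

0.5021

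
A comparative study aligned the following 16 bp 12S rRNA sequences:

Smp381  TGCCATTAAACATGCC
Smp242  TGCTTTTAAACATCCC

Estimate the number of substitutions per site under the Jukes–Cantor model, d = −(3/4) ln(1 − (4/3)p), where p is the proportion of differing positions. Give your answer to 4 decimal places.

The sequences differ at positions 4 (C/T), 5 (A/T), 14 (G/C).
p = 3/16 = 0.187500.
d = −0.75 · ln(1 − (4/3)·0.187500) = −0.75 · ln(0.750000) = −0.75 · (-0.287682) = 0.2158.

0.2158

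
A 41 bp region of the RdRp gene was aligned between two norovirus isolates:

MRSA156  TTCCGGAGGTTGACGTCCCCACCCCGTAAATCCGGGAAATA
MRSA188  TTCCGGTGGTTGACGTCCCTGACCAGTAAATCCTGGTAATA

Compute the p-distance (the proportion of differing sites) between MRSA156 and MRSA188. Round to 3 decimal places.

The sequences differ at positions 7 (A/T), 20 (C/T), 21 (A/G), 22 (C/A), 25 (C/A), 34 (G/T), 37 (A/T).
There are 7 differences over 41 sites, so p = 7/41 = 0.171.

0.171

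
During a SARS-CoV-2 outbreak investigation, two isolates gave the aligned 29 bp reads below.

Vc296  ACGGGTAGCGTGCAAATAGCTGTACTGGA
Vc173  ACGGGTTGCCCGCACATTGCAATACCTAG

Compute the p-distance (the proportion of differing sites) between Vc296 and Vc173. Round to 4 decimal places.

Differing sites — 7:A/T; 10:G/C; 11:T/C; 15:A/C; 18:A/T; 21:T/A; 22:G/A; 26:T/C; 27:G/T; 28:G/A; 29:A/G.
There are 11 differences over 29 sites, so p = 11/29 = 0.3793.

0.3793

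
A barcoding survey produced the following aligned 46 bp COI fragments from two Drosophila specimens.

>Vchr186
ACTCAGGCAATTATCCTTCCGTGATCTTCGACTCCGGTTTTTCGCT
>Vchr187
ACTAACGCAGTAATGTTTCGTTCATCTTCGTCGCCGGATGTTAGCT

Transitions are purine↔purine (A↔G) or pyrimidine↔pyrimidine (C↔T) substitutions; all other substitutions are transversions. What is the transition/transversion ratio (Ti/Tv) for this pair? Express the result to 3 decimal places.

0.167

The sequences differ at positions 4 (C/A, transversion), 6 (G/C, transversion), 10 (A/G, transition), 12 (T/A, transversion), 15 (C/G, transversion), 16 (C/T, transition), 20 (C/G, transversion), 21 (G/T, transversion), 23 (G/C, transversion), 31 (A/T, transversion), 33 (T/G, transversion), 38 (T/A, transversion), 40 (T/G, transversion), 43 (C/A, transversion).
Of the 14 differences, 2 transitions and 12 transversions, so Ti/Tv = 2/12 = 0.167.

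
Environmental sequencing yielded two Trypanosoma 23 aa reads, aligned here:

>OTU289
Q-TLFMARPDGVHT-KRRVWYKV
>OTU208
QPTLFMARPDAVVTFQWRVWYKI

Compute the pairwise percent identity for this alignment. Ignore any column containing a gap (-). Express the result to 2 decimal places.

76.19%

Excluding the 2 gap columns leaves 21 comparable sites.
The sequences differ at positions 11 (G/A), 13 (H/V), 16 (K/Q), 17 (R/W), 23 (V/I).
16 of the 21 comparable sites match, so the percent identity is 16/21 × 100 = 76.19%.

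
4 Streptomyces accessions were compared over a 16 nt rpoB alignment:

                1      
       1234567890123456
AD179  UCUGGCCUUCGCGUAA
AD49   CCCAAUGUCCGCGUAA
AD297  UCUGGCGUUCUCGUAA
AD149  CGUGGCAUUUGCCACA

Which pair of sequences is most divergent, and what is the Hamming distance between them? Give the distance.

11

Pairwise Hamming distances:
  AD179 vs AD49: 7
  AD179 vs AD297: 2
  AD179 vs AD149: 7
  AD49 vs AD297: 7
  AD49 vs AD149: 11
  AD297 vs AD149: 8
The largest is 11, between AD49 and AD149.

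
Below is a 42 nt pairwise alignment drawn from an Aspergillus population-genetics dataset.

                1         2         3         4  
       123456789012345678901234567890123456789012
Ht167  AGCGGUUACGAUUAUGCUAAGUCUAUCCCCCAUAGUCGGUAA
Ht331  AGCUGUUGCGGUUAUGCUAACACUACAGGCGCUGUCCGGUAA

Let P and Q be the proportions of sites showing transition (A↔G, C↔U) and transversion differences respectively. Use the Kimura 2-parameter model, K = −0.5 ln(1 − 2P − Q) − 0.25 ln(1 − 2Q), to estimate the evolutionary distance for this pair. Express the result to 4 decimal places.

Mismatches occur at site 4 (G↔U, transversion), site 8 (A↔G, transition), site 11 (A↔G, transition), site 21 (G↔C, transversion), site 22 (U↔A, transversion), site 26 (U↔C, transition), site 27 (C↔A, transversion), site 28 (C↔G, transversion), site 29 (C↔G, transversion), site 31 (C↔G, transversion), site 32 (A↔C, transversion), site 34 (A↔G, transition), site 35 (G↔U, transversion), site 36 (U↔C, transition).
Of the 14 differences, 5 transitions and 9 transversions over 42 sites: P = 5/42 = 0.119048, Q = 9/42 = 0.214286.
d = −0.5·ln(0.547618) − 0.25·ln(0.571428) = −0.5·(-0.602177) − 0.25·(-0.559617) = 0.4410.

0.4410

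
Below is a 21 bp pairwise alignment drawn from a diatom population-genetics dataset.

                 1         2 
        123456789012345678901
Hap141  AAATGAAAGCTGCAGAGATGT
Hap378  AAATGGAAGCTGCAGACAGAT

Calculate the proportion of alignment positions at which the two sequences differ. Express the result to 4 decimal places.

Mismatches occur at site 6 (A→G), site 17 (G→C), site 19 (T→G), site 20 (G→A).
There are 4 differences over 21 sites, so p = 4/21 = 0.1905.

0.1905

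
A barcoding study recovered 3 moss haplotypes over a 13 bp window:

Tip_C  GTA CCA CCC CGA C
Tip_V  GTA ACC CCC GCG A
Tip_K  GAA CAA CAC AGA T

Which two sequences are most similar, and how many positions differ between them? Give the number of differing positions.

5

Pairwise Hamming distances:
  Tip_C vs Tip_V: 6
  Tip_C vs Tip_K: 5
  Tip_V vs Tip_K: 9
The smallest is 5, between Tip_C and Tip_K.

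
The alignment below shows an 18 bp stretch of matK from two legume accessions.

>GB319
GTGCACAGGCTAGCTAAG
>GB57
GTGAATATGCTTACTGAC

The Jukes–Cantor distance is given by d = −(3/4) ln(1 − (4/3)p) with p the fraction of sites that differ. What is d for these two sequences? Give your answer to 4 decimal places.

The sequences differ at positions 4 (C/A), 6 (C/T), 8 (G/T), 12 (A/T), 13 (G/A), 16 (A/G), 18 (G/C).
p = 7/18 = 0.388889.
d = −0.75 · ln(1 − (4/3)·0.388889) = −0.75 · ln(0.481481) = −0.75 · (-0.730889) = 0.5482.

0.5482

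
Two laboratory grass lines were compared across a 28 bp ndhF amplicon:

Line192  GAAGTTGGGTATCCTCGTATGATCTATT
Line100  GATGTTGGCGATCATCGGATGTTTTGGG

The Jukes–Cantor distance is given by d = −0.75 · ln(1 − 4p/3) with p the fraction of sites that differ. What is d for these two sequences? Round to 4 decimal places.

0.4850

Mismatches occur at site 3 (A/T), site 9 (G/C), site 10 (T/G), site 14 (C/A), site 18 (T/G), site 22 (A/T), site 24 (C/T), site 26 (A/G), site 27 (T/G), site 28 (T/G).
p = 10/28 = 0.357143.
d = −0.75 · ln(1 − (4/3)·0.357143) = −0.75 · ln(0.523809) = −0.75 · (-0.646628) = 0.4850.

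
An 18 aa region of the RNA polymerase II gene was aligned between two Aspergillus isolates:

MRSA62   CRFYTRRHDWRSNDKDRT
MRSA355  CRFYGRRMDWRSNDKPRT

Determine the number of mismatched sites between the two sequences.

The sequences differ at positions 5 (T/G), 8 (H/M), 16 (D/P).
That gives 3 mismatches out of 18 aligned sites, so the Hamming distance is 3.

3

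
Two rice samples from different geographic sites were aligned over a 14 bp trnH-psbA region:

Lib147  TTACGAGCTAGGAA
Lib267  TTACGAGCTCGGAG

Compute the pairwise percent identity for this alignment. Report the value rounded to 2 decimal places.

The sequences differ at positions 10 (A/C), 14 (A/G).
12 of the 14 sites match, so the percent identity is 12/14 × 100 = 85.71%.

85.71%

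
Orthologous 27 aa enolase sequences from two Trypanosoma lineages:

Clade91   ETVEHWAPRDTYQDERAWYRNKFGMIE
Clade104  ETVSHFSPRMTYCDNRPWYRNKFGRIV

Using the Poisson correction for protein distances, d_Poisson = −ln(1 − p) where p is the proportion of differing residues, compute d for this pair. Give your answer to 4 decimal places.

0.4055

Mismatches occur at site 4 (E→S), site 6 (W→F), site 7 (A→S), site 10 (D→M), site 13 (Q→C), site 15 (E→N), site 17 (A→P), site 25 (M→R), site 27 (E→V).
p = 9/27 = 0.333333.
d = −ln(1 − 0.333333) = −ln(0.666667) = 0.4055.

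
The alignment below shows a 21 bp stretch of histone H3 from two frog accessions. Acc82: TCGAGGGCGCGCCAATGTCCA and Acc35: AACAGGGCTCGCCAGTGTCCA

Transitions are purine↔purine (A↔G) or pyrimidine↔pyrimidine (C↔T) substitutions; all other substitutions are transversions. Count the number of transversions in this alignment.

4

Differing sites — 1:T/A (Tv); 2:C/A (Tv); 3:G/C (Tv); 9:G/T (Tv); 15:A/G (Ti).
Of the 5 differences, 1 transition and 4 transversions, so the answer is 4.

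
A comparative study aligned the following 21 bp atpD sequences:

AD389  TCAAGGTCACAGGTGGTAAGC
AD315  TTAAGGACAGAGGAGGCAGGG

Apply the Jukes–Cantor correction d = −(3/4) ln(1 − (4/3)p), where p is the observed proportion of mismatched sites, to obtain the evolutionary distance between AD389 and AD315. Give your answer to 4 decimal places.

The sequences differ at positions 2 (C/T), 7 (T/A), 10 (C/G), 14 (T/A), 17 (T/C), 19 (A/G), 21 (C/G).
p = 7/21 = 0.333333.
d = −0.75 · ln(1 − (4/3)·0.333333) = −0.75 · ln(0.555556) = −0.75 · (-0.587786) = 0.4408.

0.4408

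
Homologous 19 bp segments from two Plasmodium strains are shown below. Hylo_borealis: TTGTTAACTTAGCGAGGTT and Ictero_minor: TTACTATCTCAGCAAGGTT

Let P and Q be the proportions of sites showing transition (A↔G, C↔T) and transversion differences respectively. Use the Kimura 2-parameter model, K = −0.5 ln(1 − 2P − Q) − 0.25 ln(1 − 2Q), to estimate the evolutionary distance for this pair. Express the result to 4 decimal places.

The sequences differ at positions 3 (G/A, transition), 4 (T/C, transition), 7 (A/T, transversion), 10 (T/C, transition), 14 (G/A, transition).
Of the 5 differences, 4 transitions and 1 transversion over 19 sites: P = 4/19 = 0.210526, Q = 1/19 = 0.052632.
d = −0.5·ln(0.526316) − 0.25·ln(0.894736) = −0.5·(-0.641853) − 0.25·(-0.111227) = 0.3487.

0.3487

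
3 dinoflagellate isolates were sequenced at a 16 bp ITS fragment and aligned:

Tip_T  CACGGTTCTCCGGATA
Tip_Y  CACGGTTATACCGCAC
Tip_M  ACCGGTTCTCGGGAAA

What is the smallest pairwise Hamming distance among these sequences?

Pairwise Hamming distances:
  Tip_T vs Tip_Y: 6
  Tip_T vs Tip_M: 4
  Tip_Y vs Tip_M: 8
The smallest is 4, between Tip_T and Tip_M.

4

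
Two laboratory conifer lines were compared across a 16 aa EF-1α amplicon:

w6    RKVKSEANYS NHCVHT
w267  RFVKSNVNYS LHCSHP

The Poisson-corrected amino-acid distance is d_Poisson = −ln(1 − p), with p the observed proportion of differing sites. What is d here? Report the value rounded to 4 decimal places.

Differing sites — 2:K/F; 6:E/N; 7:A/V; 11:N/L; 14:V/S; 16:T/P.
p = 6/16 = 0.375000.
d = −ln(1 − 0.375000) = −ln(0.625000) = 0.4700.

0.4700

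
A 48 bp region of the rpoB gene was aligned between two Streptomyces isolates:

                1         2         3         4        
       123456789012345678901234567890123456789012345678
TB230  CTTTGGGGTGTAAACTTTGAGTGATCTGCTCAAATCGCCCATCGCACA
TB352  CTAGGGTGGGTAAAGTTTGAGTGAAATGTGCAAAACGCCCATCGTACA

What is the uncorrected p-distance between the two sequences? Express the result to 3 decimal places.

Mismatches occur at site 3 (T/A), site 4 (T/G), site 7 (G/T), site 9 (T/G), site 15 (C/G), site 25 (T/A), site 26 (C/A), site 29 (C/T), site 30 (T/G), site 35 (T/A), site 45 (C/T).
There are 11 differences over 48 sites, so p = 11/48 = 0.229.

0.229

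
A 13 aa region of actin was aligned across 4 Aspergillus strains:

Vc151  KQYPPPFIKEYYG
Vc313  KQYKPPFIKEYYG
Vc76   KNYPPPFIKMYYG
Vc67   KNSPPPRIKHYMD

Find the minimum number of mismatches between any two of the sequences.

Pairwise Hamming distances:
  Vc151 vs Vc313: 1
  Vc151 vs Vc76: 2
  Vc151 vs Vc67: 6
  Vc313 vs Vc76: 3
  Vc313 vs Vc67: 7
  Vc76 vs Vc67: 5
The smallest is 1, between Vc151 and Vc313.

1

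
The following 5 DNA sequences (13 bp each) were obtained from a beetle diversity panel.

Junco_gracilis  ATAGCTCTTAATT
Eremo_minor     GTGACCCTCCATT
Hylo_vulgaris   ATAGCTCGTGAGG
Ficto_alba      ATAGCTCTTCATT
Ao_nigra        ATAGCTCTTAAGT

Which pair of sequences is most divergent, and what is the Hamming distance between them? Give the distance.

Pairwise Hamming distances:
  Junco_gracilis vs Eremo_minor: 6
  Junco_gracilis vs Hylo_vulgaris: 4
  Junco_gracilis vs Ficto_alba: 1
  Junco_gracilis vs Ao_nigra: 1
  Eremo_minor vs Hylo_vulgaris: 9
  Eremo_minor vs Ficto_alba: 5
  Eremo_minor vs Ao_nigra: 7
  Hylo_vulgaris vs Ficto_alba: 4
  Hylo_vulgaris vs Ao_nigra: 3
  Ficto_alba vs Ao_nigra: 2
The largest is 9, between Eremo_minor and Hylo_vulgaris.

9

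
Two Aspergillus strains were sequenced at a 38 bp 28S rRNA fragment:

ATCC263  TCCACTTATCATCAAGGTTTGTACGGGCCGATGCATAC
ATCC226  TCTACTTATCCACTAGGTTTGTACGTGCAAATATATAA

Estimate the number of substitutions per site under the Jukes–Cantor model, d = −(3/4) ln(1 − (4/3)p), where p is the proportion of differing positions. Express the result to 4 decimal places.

The sequences differ at positions 3 (C/T), 11 (A/C), 12 (T/A), 14 (A/T), 26 (G/T), 29 (C/A), 30 (G/A), 33 (G/A), 34 (C/T), 38 (C/A).
p = 10/38 = 0.263158.
d = −0.75 · ln(1 − (4/3)·0.263158) = −0.75 · ln(0.649123) = −0.75 · (-0.432133) = 0.3241.

0.3241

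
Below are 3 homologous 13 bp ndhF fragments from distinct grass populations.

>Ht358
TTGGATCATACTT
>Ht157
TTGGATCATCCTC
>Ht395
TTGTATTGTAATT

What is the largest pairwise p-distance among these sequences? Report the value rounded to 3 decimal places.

0.462

Pairwise Hamming distances:
  Ht358 vs Ht157: 2
  Ht358 vs Ht395: 4
  Ht157 vs Ht395: 6
The largest is 6 mismatches, between Ht157 and Ht395; p = 6/13 = 0.462.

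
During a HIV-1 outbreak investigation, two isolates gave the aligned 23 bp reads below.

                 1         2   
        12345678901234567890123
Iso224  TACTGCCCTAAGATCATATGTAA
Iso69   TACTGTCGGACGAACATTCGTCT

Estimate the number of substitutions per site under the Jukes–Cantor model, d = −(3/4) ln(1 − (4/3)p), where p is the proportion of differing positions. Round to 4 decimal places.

Mismatches occur at site 6 (C/T), site 8 (C/G), site 9 (T/G), site 11 (A/C), site 14 (T/A), site 18 (A/T), site 19 (T/C), site 22 (A/C), site 23 (A/T).
p = 9/23 = 0.391304.
d = −0.75 · ln(1 − (4/3)·0.391304) = −0.75 · ln(0.478261) = −0.75 · (-0.737599) = 0.5532.

0.5532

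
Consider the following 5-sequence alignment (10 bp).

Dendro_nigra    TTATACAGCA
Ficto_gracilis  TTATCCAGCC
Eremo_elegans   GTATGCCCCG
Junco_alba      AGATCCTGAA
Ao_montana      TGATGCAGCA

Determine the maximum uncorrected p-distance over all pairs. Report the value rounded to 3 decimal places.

0.700

Pairwise Hamming distances:
  Dendro_nigra vs Ficto_gracilis: 2
  Dendro_nigra vs Eremo_elegans: 5
  Dendro_nigra vs Junco_alba: 5
  Dendro_nigra vs Ao_montana: 2
  Ficto_gracilis vs Eremo_elegans: 5
  Ficto_gracilis vs Junco_alba: 5
  Ficto_gracilis vs Ao_montana: 3
  Eremo_elegans vs Junco_alba: 7
  Eremo_elegans vs Ao_montana: 5
  Junco_alba vs Ao_montana: 4
The largest is 7 mismatches, between Eremo_elegans and Junco_alba; p = 7/10 = 0.700.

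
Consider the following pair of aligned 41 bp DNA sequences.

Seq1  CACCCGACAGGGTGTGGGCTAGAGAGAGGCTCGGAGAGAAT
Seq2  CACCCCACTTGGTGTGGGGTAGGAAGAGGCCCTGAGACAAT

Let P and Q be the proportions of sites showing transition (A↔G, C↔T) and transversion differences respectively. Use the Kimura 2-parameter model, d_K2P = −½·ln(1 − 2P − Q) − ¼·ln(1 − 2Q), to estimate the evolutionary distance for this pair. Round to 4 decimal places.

0.2597

The sequences differ at positions 6 (G/C, transversion), 9 (A/T, transversion), 10 (G/T, transversion), 19 (C/G, transversion), 23 (A/G, transition), 24 (G/A, transition), 31 (T/C, transition), 33 (G/T, transversion), 38 (G/C, transversion).
Of the 9 differences, 3 transitions and 6 transversions over 41 sites: P = 3/41 = 0.073171, Q = 6/41 = 0.146341.
d = −0.5·ln(0.707317) − 0.25·ln(0.707318) = −0.5·(-0.346276) − 0.25·(-0.346275) = 0.2597.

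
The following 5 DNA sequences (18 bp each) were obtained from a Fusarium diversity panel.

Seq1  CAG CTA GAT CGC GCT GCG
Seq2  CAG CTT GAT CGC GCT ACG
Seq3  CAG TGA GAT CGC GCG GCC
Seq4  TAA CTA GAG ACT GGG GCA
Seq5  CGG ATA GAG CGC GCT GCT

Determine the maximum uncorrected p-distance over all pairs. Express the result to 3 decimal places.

0.611

Pairwise Hamming distances:
  Seq1 vs Seq2: 2
  Seq1 vs Seq3: 4
  Seq1 vs Seq4: 9
  Seq1 vs Seq5: 4
  Seq2 vs Seq3: 6
  Seq2 vs Seq4: 11
  Seq2 vs Seq5: 6
  Seq3 vs Seq4: 10
  Seq3 vs Seq5: 6
  Seq4 vs Seq5: 10
The largest is 11 mismatches, between Seq2 and Seq4; p = 11/18 = 0.611.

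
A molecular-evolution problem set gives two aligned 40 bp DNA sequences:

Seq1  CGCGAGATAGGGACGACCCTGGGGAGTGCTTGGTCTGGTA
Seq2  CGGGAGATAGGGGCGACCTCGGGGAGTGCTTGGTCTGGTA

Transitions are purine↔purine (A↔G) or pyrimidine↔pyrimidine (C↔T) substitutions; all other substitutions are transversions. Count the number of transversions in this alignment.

The sequences differ at positions 3 (C/G, transversion), 13 (A/G, transition), 19 (C/T, transition), 20 (T/C, transition).
Of the 4 differences, 3 transitions and 1 transversion, so the answer is 1.

1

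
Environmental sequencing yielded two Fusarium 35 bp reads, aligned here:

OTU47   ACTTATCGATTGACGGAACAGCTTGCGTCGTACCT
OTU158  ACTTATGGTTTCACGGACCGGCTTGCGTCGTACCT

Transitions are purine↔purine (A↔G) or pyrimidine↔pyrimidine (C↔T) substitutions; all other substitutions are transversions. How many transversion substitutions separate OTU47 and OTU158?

4

Mismatches occur at site 7 (C→G, transversion), site 9 (A→T, transversion), site 12 (G→C, transversion), site 18 (A→C, transversion), site 20 (A→G, transition).
Of the 5 differences, 1 transition and 4 transversions, so the answer is 4.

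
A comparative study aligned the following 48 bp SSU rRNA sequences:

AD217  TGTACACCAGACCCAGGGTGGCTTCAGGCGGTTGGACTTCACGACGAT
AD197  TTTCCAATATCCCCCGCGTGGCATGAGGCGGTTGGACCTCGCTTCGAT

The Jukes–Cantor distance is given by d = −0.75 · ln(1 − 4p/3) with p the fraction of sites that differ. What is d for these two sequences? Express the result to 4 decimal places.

Mismatches occur at site 2 (G↔T), site 4 (A↔C), site 7 (C↔A), site 8 (C↔T), site 10 (G↔T), site 11 (A↔C), site 15 (A↔C), site 17 (G↔C), site 23 (T↔A), site 25 (C↔G), site 38 (T↔C), site 41 (A↔G), site 43 (G↔T), site 44 (A↔T).
p = 14/48 = 0.291667.
d = −0.75 · ln(1 − (4/3)·0.291667) = −0.75 · ln(0.611111) = −0.75 · (-0.492477) = 0.3694.

0.3694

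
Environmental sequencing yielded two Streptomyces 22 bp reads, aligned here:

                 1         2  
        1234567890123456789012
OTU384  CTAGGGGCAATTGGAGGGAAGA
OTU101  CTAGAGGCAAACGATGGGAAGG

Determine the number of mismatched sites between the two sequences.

6

Differing sites — 5:G/A; 11:T/A; 12:T/C; 14:G/A; 15:A/T; 22:A/G.
That gives 6 mismatches out of 22 aligned sites, so the Hamming distance is 6.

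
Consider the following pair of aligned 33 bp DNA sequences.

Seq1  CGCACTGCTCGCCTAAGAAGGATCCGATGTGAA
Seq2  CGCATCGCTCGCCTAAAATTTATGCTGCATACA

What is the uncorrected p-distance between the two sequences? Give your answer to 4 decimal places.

0.3939

Mismatches occur at site 5 (C→T), site 6 (T→C), site 17 (G→A), site 19 (A→T), site 20 (G→T), site 21 (G→T), site 24 (C→G), site 26 (G→T), site 27 (A→G), site 28 (T→C), site 29 (G→A), site 31 (G→A), site 32 (A→C).
There are 13 differences over 33 sites, so p = 13/33 = 0.3939.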